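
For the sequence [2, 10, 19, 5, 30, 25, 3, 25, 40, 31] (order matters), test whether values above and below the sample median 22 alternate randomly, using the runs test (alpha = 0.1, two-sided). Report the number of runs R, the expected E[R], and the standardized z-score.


Step 1: Compute median = 22; label A = above, B = below.
Labels in order: BBBBAABAAA  (n_A = 5, n_B = 5)
Step 2: Count runs R = 4.
Step 3: Under H0 (random ordering), E[R] = 2*n_A*n_B/(n_A+n_B) + 1 = 2*5*5/10 + 1 = 6.0000.
        Var[R] = 2*n_A*n_B*(2*n_A*n_B - n_A - n_B) / ((n_A+n_B)^2 * (n_A+n_B-1)) = 2000/900 = 2.2222.
        SD[R] = 1.4907.
Step 4: Continuity-corrected z = (R + 0.5 - E[R]) / SD[R] = (4 + 0.5 - 6.0000) / 1.4907 = -1.0062.
Step 5: Two-sided p-value via normal approximation = 2*(1 - Phi(|z|)) = 0.314305.
Step 6: alpha = 0.1. fail to reject H0.

R = 4, z = -1.0062, p = 0.314305, fail to reject H0.


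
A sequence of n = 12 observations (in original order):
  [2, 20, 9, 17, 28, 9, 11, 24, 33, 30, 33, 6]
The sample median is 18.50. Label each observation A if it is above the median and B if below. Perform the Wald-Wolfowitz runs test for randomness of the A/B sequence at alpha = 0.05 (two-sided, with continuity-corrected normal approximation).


Step 1: Compute median = 18.50; label A = above, B = below.
Labels in order: BABBABBAAAAB  (n_A = 6, n_B = 6)
Step 2: Count runs R = 7.
Step 3: Under H0 (random ordering), E[R] = 2*n_A*n_B/(n_A+n_B) + 1 = 2*6*6/12 + 1 = 7.0000.
        Var[R] = 2*n_A*n_B*(2*n_A*n_B - n_A - n_B) / ((n_A+n_B)^2 * (n_A+n_B-1)) = 4320/1584 = 2.7273.
        SD[R] = 1.6514.
Step 4: R = E[R], so z = 0 with no continuity correction.
Step 5: Two-sided p-value via normal approximation = 2*(1 - Phi(|z|)) = 1.000000.
Step 6: alpha = 0.05. fail to reject H0.

R = 7, z = 0.0000, p = 1.000000, fail to reject H0.


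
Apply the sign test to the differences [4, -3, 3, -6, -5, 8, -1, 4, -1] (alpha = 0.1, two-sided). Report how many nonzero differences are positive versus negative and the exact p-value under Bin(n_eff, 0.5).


Step 1: Discard zero differences. Original n = 9; n_eff = number of nonzero differences = 9.
Nonzero differences (with sign): +4, -3, +3, -6, -5, +8, -1, +4, -1
Step 2: Count signs: positive = 4, negative = 5.
Step 3: Under H0: P(positive) = 0.5, so the number of positives S ~ Bin(9, 0.5).
Step 4: Two-sided exact p-value = sum of Bin(9,0.5) probabilities at or below the observed probability = 1.000000.
Step 5: alpha = 0.1. fail to reject H0.

n_eff = 9, pos = 4, neg = 5, p = 1.000000, fail to reject H0.


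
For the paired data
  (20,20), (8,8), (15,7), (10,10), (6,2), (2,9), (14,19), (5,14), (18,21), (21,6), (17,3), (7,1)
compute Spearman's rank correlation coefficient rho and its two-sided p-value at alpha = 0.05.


Step 1: Rank x and y separately (midranks; no ties here).
rank(x): 20->11, 8->5, 15->8, 10->6, 6->3, 2->1, 14->7, 5->2, 18->10, 21->12, 17->9, 7->4
rank(y): 20->11, 8->6, 7->5, 10->8, 2->2, 9->7, 19->10, 14->9, 21->12, 6->4, 3->3, 1->1
Step 2: d_i = R_x(i) - R_y(i); compute d_i^2.
  (11-11)^2=0, (5-6)^2=1, (8-5)^2=9, (6-8)^2=4, (3-2)^2=1, (1-7)^2=36, (7-10)^2=9, (2-9)^2=49, (10-12)^2=4, (12-4)^2=64, (9-3)^2=36, (4-1)^2=9
sum(d^2) = 222.
Step 3: rho = 1 - 6*222 / (12*(12^2 - 1)) = 1 - 1332/1716 = 0.223776.
Step 4: Under H0, t = rho * sqrt((n-2)/(1-rho^2)) = 0.7261 ~ t(10).
Step 5: Two-sided p-value from the t-distribution with 10 df = 0.484452.
Step 6: alpha = 0.05. fail to reject H0.

rho = 0.2238, p = 0.484452, fail to reject H0 at alpha = 0.05.


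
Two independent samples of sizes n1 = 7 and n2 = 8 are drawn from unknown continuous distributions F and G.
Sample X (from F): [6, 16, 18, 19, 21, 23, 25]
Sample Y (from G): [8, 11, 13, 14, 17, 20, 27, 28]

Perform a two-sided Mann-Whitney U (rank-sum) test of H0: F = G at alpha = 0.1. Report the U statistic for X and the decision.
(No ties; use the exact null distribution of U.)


Step 1: Combine and sort all 15 observations; assign midranks.
sorted (value, group): (6,X), (8,Y), (11,Y), (13,Y), (14,Y), (16,X), (17,Y), (18,X), (19,X), (20,Y), (21,X), (23,X), (25,X), (27,Y), (28,Y)
ranks: 6->1, 8->2, 11->3, 13->4, 14->5, 16->6, 17->7, 18->8, 19->9, 20->10, 21->11, 23->12, 25->13, 27->14, 28->15
Step 2: Rank sum for X: R1 = 1 + 6 + 8 + 9 + 11 + 12 + 13 = 60.
Step 3: U_X = R1 - n1(n1+1)/2 = 60 - 7*8/2 = 60 - 28 = 32.
       U_Y = n1*n2 - U_X = 56 - 32 = 24.
Step 4: No ties, so the exact null distribution of U (based on enumerating the C(15,7) = 6435 equally likely rank assignments) gives the two-sided p-value.
Step 5: p-value = 0.694328; compare to alpha = 0.1. fail to reject H0.

U_X = 32, p = 0.694328, fail to reject H0 at alpha = 0.1.


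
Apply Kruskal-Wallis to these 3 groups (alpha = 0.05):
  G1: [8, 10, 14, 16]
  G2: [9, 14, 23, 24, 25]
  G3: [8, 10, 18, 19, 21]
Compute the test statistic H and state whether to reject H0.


Step 1: Combine all N = 14 observations and assign midranks.
sorted (value, group, rank): (8,G1,1.5), (8,G3,1.5), (9,G2,3), (10,G1,4.5), (10,G3,4.5), (14,G1,6.5), (14,G2,6.5), (16,G1,8), (18,G3,9), (19,G3,10), (21,G3,11), (23,G2,12), (24,G2,13), (25,G2,14)
Step 2: Sum ranks within each group.
R_1 = 20.5 (n_1 = 4)
R_2 = 48.5 (n_2 = 5)
R_3 = 36 (n_3 = 5)
Step 3: H = 12/(N(N+1)) * sum(R_i^2/n_i) - 3(N+1)
     = 12/(14*15) * (20.5^2/4 + 48.5^2/5 + 36^2/5) - 3*15
     = 0.057143 * 834.712 - 45
     = 2.697857.
Step 4: Ties present; correction factor C = 1 - 18/(14^3 - 14) = 0.993407. Corrected H = 2.697857 / 0.993407 = 2.715763.
Step 5: Under H0, H ~ chi^2(2); p-value = 0.257205.
Step 6: alpha = 0.05. fail to reject H0.

H = 2.7158, df = 2, p = 0.257205, fail to reject H0.


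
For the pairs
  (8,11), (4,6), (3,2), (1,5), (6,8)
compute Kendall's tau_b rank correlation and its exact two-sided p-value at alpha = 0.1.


Step 1: Enumerate the 10 unordered pairs (i,j) with i<j and classify each by sign(x_j-x_i) * sign(y_j-y_i).
  (1,2):dx=-4,dy=-5->C; (1,3):dx=-5,dy=-9->C; (1,4):dx=-7,dy=-6->C; (1,5):dx=-2,dy=-3->C
  (2,3):dx=-1,dy=-4->C; (2,4):dx=-3,dy=-1->C; (2,5):dx=+2,dy=+2->C; (3,4):dx=-2,dy=+3->D
  (3,5):dx=+3,dy=+6->C; (4,5):dx=+5,dy=+3->C
Step 2: C = 9, D = 1, total pairs = 10.
Step 3: tau = (C - D)/(n(n-1)/2) = (9 - 1)/10 = 0.800000.
Step 4: Exact two-sided p-value (enumerate n! = 120 permutations of y under H0): p = 0.083333.
Step 5: alpha = 0.1. reject H0.

tau_b = 0.8000 (C=9, D=1), p = 0.083333, reject H0.


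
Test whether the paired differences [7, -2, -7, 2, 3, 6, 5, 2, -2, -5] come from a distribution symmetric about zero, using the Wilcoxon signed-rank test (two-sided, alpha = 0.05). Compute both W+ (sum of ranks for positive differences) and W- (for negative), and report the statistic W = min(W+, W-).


Step 1: Drop any zero differences (none here) and take |d_i|.
|d| = [7, 2, 7, 2, 3, 6, 5, 2, 2, 5]
Step 2: Midrank |d_i| (ties get averaged ranks).
ranks: |7|->9.5, |2|->2.5, |7|->9.5, |2|->2.5, |3|->5, |6|->8, |5|->6.5, |2|->2.5, |2|->2.5, |5|->6.5
Step 3: Attach original signs; sum ranks with positive sign and with negative sign.
W+ = 9.5 + 2.5 + 5 + 8 + 6.5 + 2.5 = 34
W- = 2.5 + 9.5 + 2.5 + 6.5 = 21
(Check: W+ + W- = 55 should equal n(n+1)/2 = 55.)
Step 4: Test statistic W = min(W+, W-) = 21.
Step 5: Ties in |d|, so use the tie-corrected normal approximation.
        E[W] = n(n+1)/4 = 10*11/4 = 27.5.
        Tie groups: |d|=2 (t=4), |d|=5 (t=2), |d|=7 (t=2); sum(t^3 - t) = 72.
        Var[W] = n(n+1)(2n+1)/24 - sum(t^3-t)/48 = 2310/24 - 72/48 = 94.75.
        z = (W - E[W]) / sqrt(Var[W]) = (21 - 27.5) / 9.7340 = -0.6678.
        Two-sided p = 2*Phi(z) = 0.504284.
Step 6: alpha = 0.05. fail to reject H0.

W+ = 34, W- = 21, W = min = 21, p = 0.504284, fail to reject H0.


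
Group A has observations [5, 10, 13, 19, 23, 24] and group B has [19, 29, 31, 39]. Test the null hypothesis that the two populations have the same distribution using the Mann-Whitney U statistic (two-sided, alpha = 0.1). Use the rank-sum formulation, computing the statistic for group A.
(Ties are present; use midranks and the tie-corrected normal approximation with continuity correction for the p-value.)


Step 1: Combine and sort all 10 observations; assign midranks.
sorted (value, group): (5,X), (10,X), (13,X), (19,X), (19,Y), (23,X), (24,X), (29,Y), (31,Y), (39,Y)
ranks: 5->1, 10->2, 13->3, 19->4.5, 19->4.5, 23->6, 24->7, 29->8, 31->9, 39->10
Step 2: Rank sum for X: R1 = 1 + 2 + 3 + 4.5 + 6 + 7 = 23.5.
Step 3: U_X = R1 - n1(n1+1)/2 = 23.5 - 6*7/2 = 23.5 - 21 = 2.5.
       U_Y = n1*n2 - U_X = 24 - 2.5 = 21.5.
Step 4: Ties are present, so use the tie-corrected normal approximation (with continuity correction) for the p-value.
Step 5: p-value = 0.054273; compare to alpha = 0.1. reject H0.

U_X = 2.5, p = 0.054273, reject H0 at alpha = 0.1.


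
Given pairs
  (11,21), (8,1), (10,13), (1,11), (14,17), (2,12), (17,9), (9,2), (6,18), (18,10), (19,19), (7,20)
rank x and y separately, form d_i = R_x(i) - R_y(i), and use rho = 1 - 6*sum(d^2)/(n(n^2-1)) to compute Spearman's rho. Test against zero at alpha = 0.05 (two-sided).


Step 1: Rank x and y separately (midranks; no ties here).
rank(x): 11->8, 8->5, 10->7, 1->1, 14->9, 2->2, 17->10, 9->6, 6->3, 18->11, 19->12, 7->4
rank(y): 21->12, 1->1, 13->7, 11->5, 17->8, 12->6, 9->3, 2->2, 18->9, 10->4, 19->10, 20->11
Step 2: d_i = R_x(i) - R_y(i); compute d_i^2.
  (8-12)^2=16, (5-1)^2=16, (7-7)^2=0, (1-5)^2=16, (9-8)^2=1, (2-6)^2=16, (10-3)^2=49, (6-2)^2=16, (3-9)^2=36, (11-4)^2=49, (12-10)^2=4, (4-11)^2=49
sum(d^2) = 268.
Step 3: rho = 1 - 6*268 / (12*(12^2 - 1)) = 1 - 1608/1716 = 0.062937.
Step 4: Under H0, t = rho * sqrt((n-2)/(1-rho^2)) = 0.1994 ~ t(10).
Step 5: Two-sided p-value from the t-distribution with 10 df = 0.845931.
Step 6: alpha = 0.05. fail to reject H0.

rho = 0.0629, p = 0.845931, fail to reject H0 at alpha = 0.05.


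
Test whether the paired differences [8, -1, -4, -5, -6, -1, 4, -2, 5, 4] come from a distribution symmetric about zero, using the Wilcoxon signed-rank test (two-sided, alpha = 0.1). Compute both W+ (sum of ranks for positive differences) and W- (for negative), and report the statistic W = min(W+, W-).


Step 1: Drop any zero differences (none here) and take |d_i|.
|d| = [8, 1, 4, 5, 6, 1, 4, 2, 5, 4]
Step 2: Midrank |d_i| (ties get averaged ranks).
ranks: |8|->10, |1|->1.5, |4|->5, |5|->7.5, |6|->9, |1|->1.5, |4|->5, |2|->3, |5|->7.5, |4|->5
Step 3: Attach original signs; sum ranks with positive sign and with negative sign.
W+ = 10 + 5 + 7.5 + 5 = 27.5
W- = 1.5 + 5 + 7.5 + 9 + 1.5 + 3 = 27.5
(Check: W+ + W- = 55 should equal n(n+1)/2 = 55.)
Step 4: Test statistic W = min(W+, W-) = 27.5.
Step 5: Ties in |d|, so use the tie-corrected normal approximation.
        E[W] = n(n+1)/4 = 10*11/4 = 27.5.
        Tie groups: |d|=1 (t=2), |d|=4 (t=3), |d|=5 (t=2); sum(t^3 - t) = 36.
        Var[W] = n(n+1)(2n+1)/24 - sum(t^3-t)/48 = 2310/24 - 36/48 = 95.5.
        z = (W - E[W]) / sqrt(Var[W]) = (27.5 - 27.5) / 9.7724 = 0.0000.
        Two-sided p = 2*Phi(z) = 1.000000.
Step 6: alpha = 0.1. fail to reject H0.

W+ = 27.5, W- = 27.5, W = min = 27.5, p = 1.000000, fail to reject H0.


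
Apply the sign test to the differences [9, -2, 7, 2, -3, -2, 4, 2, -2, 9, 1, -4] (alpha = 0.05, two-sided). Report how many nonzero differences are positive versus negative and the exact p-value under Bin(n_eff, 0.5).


Step 1: Discard zero differences. Original n = 12; n_eff = number of nonzero differences = 12.
Nonzero differences (with sign): +9, -2, +7, +2, -3, -2, +4, +2, -2, +9, +1, -4
Step 2: Count signs: positive = 7, negative = 5.
Step 3: Under H0: P(positive) = 0.5, so the number of positives S ~ Bin(12, 0.5).
Step 4: Two-sided exact p-value = sum of Bin(12,0.5) probabilities at or below the observed probability = 0.774414.
Step 5: alpha = 0.05. fail to reject H0.

n_eff = 12, pos = 7, neg = 5, p = 0.774414, fail to reject H0.


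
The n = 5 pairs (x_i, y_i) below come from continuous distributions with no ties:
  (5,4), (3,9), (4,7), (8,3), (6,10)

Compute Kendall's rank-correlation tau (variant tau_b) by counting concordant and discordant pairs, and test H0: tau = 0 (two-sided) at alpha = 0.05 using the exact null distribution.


Step 1: Enumerate the 10 unordered pairs (i,j) with i<j and classify each by sign(x_j-x_i) * sign(y_j-y_i).
  (1,2):dx=-2,dy=+5->D; (1,3):dx=-1,dy=+3->D; (1,4):dx=+3,dy=-1->D; (1,5):dx=+1,dy=+6->C
  (2,3):dx=+1,dy=-2->D; (2,4):dx=+5,dy=-6->D; (2,5):dx=+3,dy=+1->C; (3,4):dx=+4,dy=-4->D
  (3,5):dx=+2,dy=+3->C; (4,5):dx=-2,dy=+7->D
Step 2: C = 3, D = 7, total pairs = 10.
Step 3: tau = (C - D)/(n(n-1)/2) = (3 - 7)/10 = -0.400000.
Step 4: Exact two-sided p-value (enumerate n! = 120 permutations of y under H0): p = 0.483333.
Step 5: alpha = 0.05. fail to reject H0.

tau_b = -0.4000 (C=3, D=7), p = 0.483333, fail to reject H0.


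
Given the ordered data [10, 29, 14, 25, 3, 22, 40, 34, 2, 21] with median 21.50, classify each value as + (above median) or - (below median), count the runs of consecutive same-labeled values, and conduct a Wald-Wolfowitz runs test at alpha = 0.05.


Step 1: Compute median = 21.50; label A = above, B = below.
Labels in order: BABABAAABB  (n_A = 5, n_B = 5)
Step 2: Count runs R = 7.
Step 3: Under H0 (random ordering), E[R] = 2*n_A*n_B/(n_A+n_B) + 1 = 2*5*5/10 + 1 = 6.0000.
        Var[R] = 2*n_A*n_B*(2*n_A*n_B - n_A - n_B) / ((n_A+n_B)^2 * (n_A+n_B-1)) = 2000/900 = 2.2222.
        SD[R] = 1.4907.
Step 4: Continuity-corrected z = (R - 0.5 - E[R]) / SD[R] = (7 - 0.5 - 6.0000) / 1.4907 = 0.3354.
Step 5: Two-sided p-value via normal approximation = 2*(1 - Phi(|z|)) = 0.737316.
Step 6: alpha = 0.05. fail to reject H0.

R = 7, z = 0.3354, p = 0.737316, fail to reject H0.


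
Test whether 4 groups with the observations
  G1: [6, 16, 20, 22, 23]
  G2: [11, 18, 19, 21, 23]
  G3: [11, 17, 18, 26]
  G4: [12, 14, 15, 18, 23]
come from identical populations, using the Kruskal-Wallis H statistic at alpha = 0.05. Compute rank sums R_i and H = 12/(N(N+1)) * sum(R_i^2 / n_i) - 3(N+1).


Step 1: Combine all N = 19 observations and assign midranks.
sorted (value, group, rank): (6,G1,1), (11,G2,2.5), (11,G3,2.5), (12,G4,4), (14,G4,5), (15,G4,6), (16,G1,7), (17,G3,8), (18,G2,10), (18,G3,10), (18,G4,10), (19,G2,12), (20,G1,13), (21,G2,14), (22,G1,15), (23,G1,17), (23,G2,17), (23,G4,17), (26,G3,19)
Step 2: Sum ranks within each group.
R_1 = 53 (n_1 = 5)
R_2 = 55.5 (n_2 = 5)
R_3 = 39.5 (n_3 = 4)
R_4 = 42 (n_4 = 5)
Step 3: H = 12/(N(N+1)) * sum(R_i^2/n_i) - 3(N+1)
     = 12/(19*20) * (53^2/5 + 55.5^2/5 + 39.5^2/4 + 42^2/5) - 3*20
     = 0.031579 * 1920.71 - 60
     = 0.654079.
Step 4: Ties present; correction factor C = 1 - 54/(19^3 - 19) = 0.992105. Corrected H = 0.654079 / 0.992105 = 0.659284.
Step 5: Under H0, H ~ chi^2(3); p-value = 0.882736.
Step 6: alpha = 0.05. fail to reject H0.

H = 0.6593, df = 3, p = 0.882736, fail to reject H0.


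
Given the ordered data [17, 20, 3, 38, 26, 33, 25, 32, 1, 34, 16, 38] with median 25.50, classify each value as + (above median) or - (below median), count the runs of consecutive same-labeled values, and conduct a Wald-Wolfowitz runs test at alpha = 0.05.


Step 1: Compute median = 25.50; label A = above, B = below.
Labels in order: BBBAAABABABA  (n_A = 6, n_B = 6)
Step 2: Count runs R = 8.
Step 3: Under H0 (random ordering), E[R] = 2*n_A*n_B/(n_A+n_B) + 1 = 2*6*6/12 + 1 = 7.0000.
        Var[R] = 2*n_A*n_B*(2*n_A*n_B - n_A - n_B) / ((n_A+n_B)^2 * (n_A+n_B-1)) = 4320/1584 = 2.7273.
        SD[R] = 1.6514.
Step 4: Continuity-corrected z = (R - 0.5 - E[R]) / SD[R] = (8 - 0.5 - 7.0000) / 1.6514 = 0.3028.
Step 5: Two-sided p-value via normal approximation = 2*(1 - Phi(|z|)) = 0.762069.
Step 6: alpha = 0.05. fail to reject H0.

R = 8, z = 0.3028, p = 0.762069, fail to reject H0.


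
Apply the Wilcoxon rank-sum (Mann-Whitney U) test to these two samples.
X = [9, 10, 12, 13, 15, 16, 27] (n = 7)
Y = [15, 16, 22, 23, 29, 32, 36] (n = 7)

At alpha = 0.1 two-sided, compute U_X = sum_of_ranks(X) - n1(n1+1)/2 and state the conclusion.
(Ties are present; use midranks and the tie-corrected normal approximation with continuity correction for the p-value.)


Step 1: Combine and sort all 14 observations; assign midranks.
sorted (value, group): (9,X), (10,X), (12,X), (13,X), (15,X), (15,Y), (16,X), (16,Y), (22,Y), (23,Y), (27,X), (29,Y), (32,Y), (36,Y)
ranks: 9->1, 10->2, 12->3, 13->4, 15->5.5, 15->5.5, 16->7.5, 16->7.5, 22->9, 23->10, 27->11, 29->12, 32->13, 36->14
Step 2: Rank sum for X: R1 = 1 + 2 + 3 + 4 + 5.5 + 7.5 + 11 = 34.
Step 3: U_X = R1 - n1(n1+1)/2 = 34 - 7*8/2 = 34 - 28 = 6.
       U_Y = n1*n2 - U_X = 49 - 6 = 43.
Step 4: Ties are present, so use the tie-corrected normal approximation (with continuity correction) for the p-value.
Step 5: p-value = 0.021165; compare to alpha = 0.1. reject H0.

U_X = 6, p = 0.021165, reject H0 at alpha = 0.1.


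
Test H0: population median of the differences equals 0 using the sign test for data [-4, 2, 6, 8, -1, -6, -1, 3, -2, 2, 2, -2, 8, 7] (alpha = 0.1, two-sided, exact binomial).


Step 1: Discard zero differences. Original n = 14; n_eff = number of nonzero differences = 14.
Nonzero differences (with sign): -4, +2, +6, +8, -1, -6, -1, +3, -2, +2, +2, -2, +8, +7
Step 2: Count signs: positive = 8, negative = 6.
Step 3: Under H0: P(positive) = 0.5, so the number of positives S ~ Bin(14, 0.5).
Step 4: Two-sided exact p-value = sum of Bin(14,0.5) probabilities at or below the observed probability = 0.790527.
Step 5: alpha = 0.1. fail to reject H0.

n_eff = 14, pos = 8, neg = 6, p = 0.790527, fail to reject H0.


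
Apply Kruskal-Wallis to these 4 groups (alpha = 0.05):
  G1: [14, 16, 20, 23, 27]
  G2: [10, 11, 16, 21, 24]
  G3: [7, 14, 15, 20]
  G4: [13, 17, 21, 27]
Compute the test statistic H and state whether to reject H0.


Step 1: Combine all N = 18 observations and assign midranks.
sorted (value, group, rank): (7,G3,1), (10,G2,2), (11,G2,3), (13,G4,4), (14,G1,5.5), (14,G3,5.5), (15,G3,7), (16,G1,8.5), (16,G2,8.5), (17,G4,10), (20,G1,11.5), (20,G3,11.5), (21,G2,13.5), (21,G4,13.5), (23,G1,15), (24,G2,16), (27,G1,17.5), (27,G4,17.5)
Step 2: Sum ranks within each group.
R_1 = 58 (n_1 = 5)
R_2 = 43 (n_2 = 5)
R_3 = 25 (n_3 = 4)
R_4 = 45 (n_4 = 4)
Step 3: H = 12/(N(N+1)) * sum(R_i^2/n_i) - 3(N+1)
     = 12/(18*19) * (58^2/5 + 43^2/5 + 25^2/4 + 45^2/4) - 3*19
     = 0.035088 * 1705.1 - 57
     = 2.828070.
Step 4: Ties present; correction factor C = 1 - 30/(18^3 - 18) = 0.994840. Corrected H = 2.828070 / 0.994840 = 2.842739.
Step 5: Under H0, H ~ chi^2(3); p-value = 0.416513.
Step 6: alpha = 0.05. fail to reject H0.

H = 2.8427, df = 3, p = 0.416513, fail to reject H0.


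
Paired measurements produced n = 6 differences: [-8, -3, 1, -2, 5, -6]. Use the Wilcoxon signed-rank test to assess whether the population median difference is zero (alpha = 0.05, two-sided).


Step 1: Drop any zero differences (none here) and take |d_i|.
|d| = [8, 3, 1, 2, 5, 6]
Step 2: Midrank |d_i| (ties get averaged ranks).
ranks: |8|->6, |3|->3, |1|->1, |2|->2, |5|->4, |6|->5
Step 3: Attach original signs; sum ranks with positive sign and with negative sign.
W+ = 1 + 4 = 5
W- = 6 + 3 + 2 + 5 = 16
(Check: W+ + W- = 21 should equal n(n+1)/2 = 21.)
Step 4: Test statistic W = min(W+, W-) = 5.
Step 5: No ties, so the exact null distribution over the 2^6 = 64 sign assignments gives the two-sided p-value = 0.312500.
Step 6: alpha = 0.05. fail to reject H0.

W+ = 5, W- = 16, W = min = 5, p = 0.312500, fail to reject H0.


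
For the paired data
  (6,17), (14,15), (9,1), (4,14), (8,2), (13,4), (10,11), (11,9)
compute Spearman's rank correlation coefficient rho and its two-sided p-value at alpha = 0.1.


Step 1: Rank x and y separately (midranks; no ties here).
rank(x): 6->2, 14->8, 9->4, 4->1, 8->3, 13->7, 10->5, 11->6
rank(y): 17->8, 15->7, 1->1, 14->6, 2->2, 4->3, 11->5, 9->4
Step 2: d_i = R_x(i) - R_y(i); compute d_i^2.
  (2-8)^2=36, (8-7)^2=1, (4-1)^2=9, (1-6)^2=25, (3-2)^2=1, (7-3)^2=16, (5-5)^2=0, (6-4)^2=4
sum(d^2) = 92.
Step 3: rho = 1 - 6*92 / (8*(8^2 - 1)) = 1 - 552/504 = -0.095238.
Step 4: Under H0, t = rho * sqrt((n-2)/(1-rho^2)) = -0.2343 ~ t(6).
Step 5: Two-sided p-value from the t-distribution with 6 df = 0.822505.
Step 6: alpha = 0.1. fail to reject H0.

rho = -0.0952, p = 0.822505, fail to reject H0 at alpha = 0.1.


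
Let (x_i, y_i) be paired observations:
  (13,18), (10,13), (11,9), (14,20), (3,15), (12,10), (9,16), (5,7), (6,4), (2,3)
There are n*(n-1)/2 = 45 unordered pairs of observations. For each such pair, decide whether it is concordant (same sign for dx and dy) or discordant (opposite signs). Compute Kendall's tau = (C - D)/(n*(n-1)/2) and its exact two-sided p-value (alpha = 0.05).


Step 1: Enumerate the 45 unordered pairs (i,j) with i<j and classify each by sign(x_j-x_i) * sign(y_j-y_i).
  (1,2):dx=-3,dy=-5->C; (1,3):dx=-2,dy=-9->C; (1,4):dx=+1,dy=+2->C; (1,5):dx=-10,dy=-3->C
  (1,6):dx=-1,dy=-8->C; (1,7):dx=-4,dy=-2->C; (1,8):dx=-8,dy=-11->C; (1,9):dx=-7,dy=-14->C
  (1,10):dx=-11,dy=-15->C; (2,3):dx=+1,dy=-4->D; (2,4):dx=+4,dy=+7->C; (2,5):dx=-7,dy=+2->D
  (2,6):dx=+2,dy=-3->D; (2,7):dx=-1,dy=+3->D; (2,8):dx=-5,dy=-6->C; (2,9):dx=-4,dy=-9->C
  (2,10):dx=-8,dy=-10->C; (3,4):dx=+3,dy=+11->C; (3,5):dx=-8,dy=+6->D; (3,6):dx=+1,dy=+1->C
  (3,7):dx=-2,dy=+7->D; (3,8):dx=-6,dy=-2->C; (3,9):dx=-5,dy=-5->C; (3,10):dx=-9,dy=-6->C
  (4,5):dx=-11,dy=-5->C; (4,6):dx=-2,dy=-10->C; (4,7):dx=-5,dy=-4->C; (4,8):dx=-9,dy=-13->C
  (4,9):dx=-8,dy=-16->C; (4,10):dx=-12,dy=-17->C; (5,6):dx=+9,dy=-5->D; (5,7):dx=+6,dy=+1->C
  (5,8):dx=+2,dy=-8->D; (5,9):dx=+3,dy=-11->D; (5,10):dx=-1,dy=-12->C; (6,7):dx=-3,dy=+6->D
  (6,8):dx=-7,dy=-3->C; (6,9):dx=-6,dy=-6->C; (6,10):dx=-10,dy=-7->C; (7,8):dx=-4,dy=-9->C
  (7,9):dx=-3,dy=-12->C; (7,10):dx=-7,dy=-13->C; (8,9):dx=+1,dy=-3->D; (8,10):dx=-3,dy=-4->C
  (9,10):dx=-4,dy=-1->C
Step 2: C = 34, D = 11, total pairs = 45.
Step 3: tau = (C - D)/(n(n-1)/2) = (34 - 11)/45 = 0.511111.
Step 4: Exact two-sided p-value (enumerate n! = 3628800 permutations of y under H0): p = 0.046623.
Step 5: alpha = 0.05. reject H0.

tau_b = 0.5111 (C=34, D=11), p = 0.046623, reject H0.


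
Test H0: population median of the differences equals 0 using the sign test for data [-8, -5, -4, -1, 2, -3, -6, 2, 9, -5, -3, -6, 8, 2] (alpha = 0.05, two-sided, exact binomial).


Step 1: Discard zero differences. Original n = 14; n_eff = number of nonzero differences = 14.
Nonzero differences (with sign): -8, -5, -4, -1, +2, -3, -6, +2, +9, -5, -3, -6, +8, +2
Step 2: Count signs: positive = 5, negative = 9.
Step 3: Under H0: P(positive) = 0.5, so the number of positives S ~ Bin(14, 0.5).
Step 4: Two-sided exact p-value = sum of Bin(14,0.5) probabilities at or below the observed probability = 0.423950.
Step 5: alpha = 0.05. fail to reject H0.

n_eff = 14, pos = 5, neg = 9, p = 0.423950, fail to reject H0.


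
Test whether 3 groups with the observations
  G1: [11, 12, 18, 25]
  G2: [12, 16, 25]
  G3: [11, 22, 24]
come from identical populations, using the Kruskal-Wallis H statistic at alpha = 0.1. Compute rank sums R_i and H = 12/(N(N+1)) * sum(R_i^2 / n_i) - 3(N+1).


Step 1: Combine all N = 10 observations and assign midranks.
sorted (value, group, rank): (11,G1,1.5), (11,G3,1.5), (12,G1,3.5), (12,G2,3.5), (16,G2,5), (18,G1,6), (22,G3,7), (24,G3,8), (25,G1,9.5), (25,G2,9.5)
Step 2: Sum ranks within each group.
R_1 = 20.5 (n_1 = 4)
R_2 = 18 (n_2 = 3)
R_3 = 16.5 (n_3 = 3)
Step 3: H = 12/(N(N+1)) * sum(R_i^2/n_i) - 3(N+1)
     = 12/(10*11) * (20.5^2/4 + 18^2/3 + 16.5^2/3) - 3*11
     = 0.109091 * 303.812 - 33
     = 0.143182.
Step 4: Ties present; correction factor C = 1 - 18/(10^3 - 10) = 0.981818. Corrected H = 0.143182 / 0.981818 = 0.145833.
Step 5: Under H0, H ~ chi^2(2); p-value = 0.929678.
Step 6: alpha = 0.1. fail to reject H0.

H = 0.1458, df = 2, p = 0.929678, fail to reject H0.


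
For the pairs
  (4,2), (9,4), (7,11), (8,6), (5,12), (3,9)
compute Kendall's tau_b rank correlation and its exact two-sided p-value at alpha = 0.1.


Step 1: Enumerate the 15 unordered pairs (i,j) with i<j and classify each by sign(x_j-x_i) * sign(y_j-y_i).
  (1,2):dx=+5,dy=+2->C; (1,3):dx=+3,dy=+9->C; (1,4):dx=+4,dy=+4->C; (1,5):dx=+1,dy=+10->C
  (1,6):dx=-1,dy=+7->D; (2,3):dx=-2,dy=+7->D; (2,4):dx=-1,dy=+2->D; (2,5):dx=-4,dy=+8->D
  (2,6):dx=-6,dy=+5->D; (3,4):dx=+1,dy=-5->D; (3,5):dx=-2,dy=+1->D; (3,6):dx=-4,dy=-2->C
  (4,5):dx=-3,dy=+6->D; (4,6):dx=-5,dy=+3->D; (5,6):dx=-2,dy=-3->C
Step 2: C = 6, D = 9, total pairs = 15.
Step 3: tau = (C - D)/(n(n-1)/2) = (6 - 9)/15 = -0.200000.
Step 4: Exact two-sided p-value (enumerate n! = 720 permutations of y under H0): p = 0.719444.
Step 5: alpha = 0.1. fail to reject H0.

tau_b = -0.2000 (C=6, D=9), p = 0.719444, fail to reject H0.


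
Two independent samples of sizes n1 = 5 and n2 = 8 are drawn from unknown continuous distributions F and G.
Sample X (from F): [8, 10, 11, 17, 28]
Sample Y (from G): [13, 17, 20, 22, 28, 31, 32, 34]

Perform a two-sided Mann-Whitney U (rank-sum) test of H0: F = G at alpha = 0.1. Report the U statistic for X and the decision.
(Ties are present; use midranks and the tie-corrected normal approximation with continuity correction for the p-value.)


Step 1: Combine and sort all 13 observations; assign midranks.
sorted (value, group): (8,X), (10,X), (11,X), (13,Y), (17,X), (17,Y), (20,Y), (22,Y), (28,X), (28,Y), (31,Y), (32,Y), (34,Y)
ranks: 8->1, 10->2, 11->3, 13->4, 17->5.5, 17->5.5, 20->7, 22->8, 28->9.5, 28->9.5, 31->11, 32->12, 34->13
Step 2: Rank sum for X: R1 = 1 + 2 + 3 + 5.5 + 9.5 = 21.
Step 3: U_X = R1 - n1(n1+1)/2 = 21 - 5*6/2 = 21 - 15 = 6.
       U_Y = n1*n2 - U_X = 40 - 6 = 34.
Step 4: Ties are present, so use the tie-corrected normal approximation (with continuity correction) for the p-value.
Step 5: p-value = 0.047519; compare to alpha = 0.1. reject H0.

U_X = 6, p = 0.047519, reject H0 at alpha = 0.1.


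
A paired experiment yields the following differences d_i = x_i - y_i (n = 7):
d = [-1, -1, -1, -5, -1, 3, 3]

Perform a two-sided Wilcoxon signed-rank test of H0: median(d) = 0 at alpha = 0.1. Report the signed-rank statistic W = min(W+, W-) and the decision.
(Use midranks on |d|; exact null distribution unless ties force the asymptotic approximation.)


Step 1: Drop any zero differences (none here) and take |d_i|.
|d| = [1, 1, 1, 5, 1, 3, 3]
Step 2: Midrank |d_i| (ties get averaged ranks).
ranks: |1|->2.5, |1|->2.5, |1|->2.5, |5|->7, |1|->2.5, |3|->5.5, |3|->5.5
Step 3: Attach original signs; sum ranks with positive sign and with negative sign.
W+ = 5.5 + 5.5 = 11
W- = 2.5 + 2.5 + 2.5 + 7 + 2.5 = 17
(Check: W+ + W- = 28 should equal n(n+1)/2 = 28.)
Step 4: Test statistic W = min(W+, W-) = 11.
Step 5: Ties in |d|, so use the tie-corrected normal approximation.
        E[W] = n(n+1)/4 = 7*8/4 = 14.
        Tie groups: |d|=1 (t=4), |d|=3 (t=2); sum(t^3 - t) = 66.
        Var[W] = n(n+1)(2n+1)/24 - sum(t^3-t)/48 = 840/24 - 66/48 = 33.625.
        z = (W - E[W]) / sqrt(Var[W]) = (11 - 14) / 5.7987 = -0.5174.
        Two-sided p = 2*Phi(z) = 0.604907.
Step 6: alpha = 0.1. fail to reject H0.

W+ = 11, W- = 17, W = min = 11, p = 0.604907, fail to reject H0.


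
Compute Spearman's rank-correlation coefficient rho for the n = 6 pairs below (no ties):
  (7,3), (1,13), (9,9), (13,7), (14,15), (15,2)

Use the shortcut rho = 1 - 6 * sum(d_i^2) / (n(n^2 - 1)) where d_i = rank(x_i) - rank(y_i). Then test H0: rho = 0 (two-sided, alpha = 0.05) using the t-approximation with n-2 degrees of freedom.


Step 1: Rank x and y separately (midranks; no ties here).
rank(x): 7->2, 1->1, 9->3, 13->4, 14->5, 15->6
rank(y): 3->2, 13->5, 9->4, 7->3, 15->6, 2->1
Step 2: d_i = R_x(i) - R_y(i); compute d_i^2.
  (2-2)^2=0, (1-5)^2=16, (3-4)^2=1, (4-3)^2=1, (5-6)^2=1, (6-1)^2=25
sum(d^2) = 44.
Step 3: rho = 1 - 6*44 / (6*(6^2 - 1)) = 1 - 264/210 = -0.257143.
Step 4: Under H0, t = rho * sqrt((n-2)/(1-rho^2)) = -0.5322 ~ t(4).
Step 5: Two-sided p-value from the t-distribution with 4 df = 0.622787.
Step 6: alpha = 0.05. fail to reject H0.

rho = -0.2571, p = 0.622787, fail to reject H0 at alpha = 0.05.


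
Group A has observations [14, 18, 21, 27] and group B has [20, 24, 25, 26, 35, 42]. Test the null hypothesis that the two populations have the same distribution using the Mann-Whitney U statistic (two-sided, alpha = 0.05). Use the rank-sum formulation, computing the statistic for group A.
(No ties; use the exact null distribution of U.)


Step 1: Combine and sort all 10 observations; assign midranks.
sorted (value, group): (14,X), (18,X), (20,Y), (21,X), (24,Y), (25,Y), (26,Y), (27,X), (35,Y), (42,Y)
ranks: 14->1, 18->2, 20->3, 21->4, 24->5, 25->6, 26->7, 27->8, 35->9, 42->10
Step 2: Rank sum for X: R1 = 1 + 2 + 4 + 8 = 15.
Step 3: U_X = R1 - n1(n1+1)/2 = 15 - 4*5/2 = 15 - 10 = 5.
       U_Y = n1*n2 - U_X = 24 - 5 = 19.
Step 4: No ties, so the exact null distribution of U (based on enumerating the C(10,4) = 210 equally likely rank assignments) gives the two-sided p-value.
Step 5: p-value = 0.171429; compare to alpha = 0.05. fail to reject H0.

U_X = 5, p = 0.171429, fail to reject H0 at alpha = 0.05.


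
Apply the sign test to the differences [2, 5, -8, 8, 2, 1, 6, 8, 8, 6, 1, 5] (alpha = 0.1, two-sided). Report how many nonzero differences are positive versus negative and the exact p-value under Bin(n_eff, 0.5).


Step 1: Discard zero differences. Original n = 12; n_eff = number of nonzero differences = 12.
Nonzero differences (with sign): +2, +5, -8, +8, +2, +1, +6, +8, +8, +6, +1, +5
Step 2: Count signs: positive = 11, negative = 1.
Step 3: Under H0: P(positive) = 0.5, so the number of positives S ~ Bin(12, 0.5).
Step 4: Two-sided exact p-value = sum of Bin(12,0.5) probabilities at or below the observed probability = 0.006348.
Step 5: alpha = 0.1. reject H0.

n_eff = 12, pos = 11, neg = 1, p = 0.006348, reject H0.


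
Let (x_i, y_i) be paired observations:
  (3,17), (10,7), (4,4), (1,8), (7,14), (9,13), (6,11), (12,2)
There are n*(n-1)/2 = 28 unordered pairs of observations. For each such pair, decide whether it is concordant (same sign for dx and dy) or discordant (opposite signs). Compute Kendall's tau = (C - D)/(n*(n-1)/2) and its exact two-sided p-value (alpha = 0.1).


Step 1: Enumerate the 28 unordered pairs (i,j) with i<j and classify each by sign(x_j-x_i) * sign(y_j-y_i).
  (1,2):dx=+7,dy=-10->D; (1,3):dx=+1,dy=-13->D; (1,4):dx=-2,dy=-9->C; (1,5):dx=+4,dy=-3->D
  (1,6):dx=+6,dy=-4->D; (1,7):dx=+3,dy=-6->D; (1,8):dx=+9,dy=-15->D; (2,3):dx=-6,dy=-3->C
  (2,4):dx=-9,dy=+1->D; (2,5):dx=-3,dy=+7->D; (2,6):dx=-1,dy=+6->D; (2,7):dx=-4,dy=+4->D
  (2,8):dx=+2,dy=-5->D; (3,4):dx=-3,dy=+4->D; (3,5):dx=+3,dy=+10->C; (3,6):dx=+5,dy=+9->C
  (3,7):dx=+2,dy=+7->C; (3,8):dx=+8,dy=-2->D; (4,5):dx=+6,dy=+6->C; (4,6):dx=+8,dy=+5->C
  (4,7):dx=+5,dy=+3->C; (4,8):dx=+11,dy=-6->D; (5,6):dx=+2,dy=-1->D; (5,7):dx=-1,dy=-3->C
  (5,8):dx=+5,dy=-12->D; (6,7):dx=-3,dy=-2->C; (6,8):dx=+3,dy=-11->D; (7,8):dx=+6,dy=-9->D
Step 2: C = 10, D = 18, total pairs = 28.
Step 3: tau = (C - D)/(n(n-1)/2) = (10 - 18)/28 = -0.285714.
Step 4: Exact two-sided p-value (enumerate n! = 40320 permutations of y under H0): p = 0.398760.
Step 5: alpha = 0.1. fail to reject H0.

tau_b = -0.2857 (C=10, D=18), p = 0.398760, fail to reject H0.


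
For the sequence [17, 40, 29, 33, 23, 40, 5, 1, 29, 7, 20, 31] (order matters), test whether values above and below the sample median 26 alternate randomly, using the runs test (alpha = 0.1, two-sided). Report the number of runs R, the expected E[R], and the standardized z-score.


Step 1: Compute median = 26; label A = above, B = below.
Labels in order: BAAABABBABBA  (n_A = 6, n_B = 6)
Step 2: Count runs R = 8.
Step 3: Under H0 (random ordering), E[R] = 2*n_A*n_B/(n_A+n_B) + 1 = 2*6*6/12 + 1 = 7.0000.
        Var[R] = 2*n_A*n_B*(2*n_A*n_B - n_A - n_B) / ((n_A+n_B)^2 * (n_A+n_B-1)) = 4320/1584 = 2.7273.
        SD[R] = 1.6514.
Step 4: Continuity-corrected z = (R - 0.5 - E[R]) / SD[R] = (8 - 0.5 - 7.0000) / 1.6514 = 0.3028.
Step 5: Two-sided p-value via normal approximation = 2*(1 - Phi(|z|)) = 0.762069.
Step 6: alpha = 0.1. fail to reject H0.

R = 8, z = 0.3028, p = 0.762069, fail to reject H0.


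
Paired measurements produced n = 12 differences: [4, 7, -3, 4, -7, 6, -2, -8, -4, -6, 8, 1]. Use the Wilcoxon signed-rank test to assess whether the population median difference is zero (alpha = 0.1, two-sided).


Step 1: Drop any zero differences (none here) and take |d_i|.
|d| = [4, 7, 3, 4, 7, 6, 2, 8, 4, 6, 8, 1]
Step 2: Midrank |d_i| (ties get averaged ranks).
ranks: |4|->5, |7|->9.5, |3|->3, |4|->5, |7|->9.5, |6|->7.5, |2|->2, |8|->11.5, |4|->5, |6|->7.5, |8|->11.5, |1|->1
Step 3: Attach original signs; sum ranks with positive sign and with negative sign.
W+ = 5 + 9.5 + 5 + 7.5 + 11.5 + 1 = 39.5
W- = 3 + 9.5 + 2 + 11.5 + 5 + 7.5 = 38.5
(Check: W+ + W- = 78 should equal n(n+1)/2 = 78.)
Step 4: Test statistic W = min(W+, W-) = 38.5.
Step 5: Ties in |d|, so use the tie-corrected normal approximation.
        E[W] = n(n+1)/4 = 12*13/4 = 39.
        Tie groups: |d|=4 (t=3), |d|=6 (t=2), |d|=7 (t=2), |d|=8 (t=2); sum(t^3 - t) = 42.
        Var[W] = n(n+1)(2n+1)/24 - sum(t^3-t)/48 = 3900/24 - 42/48 = 161.625.
        z = (W - E[W]) / sqrt(Var[W]) = (38.5 - 39) / 12.7132 = -0.0393.
        Two-sided p = 2*Phi(z) = 0.968628.
Step 6: alpha = 0.1. fail to reject H0.

W+ = 39.5, W- = 38.5, W = min = 38.5, p = 0.968628, fail to reject H0.


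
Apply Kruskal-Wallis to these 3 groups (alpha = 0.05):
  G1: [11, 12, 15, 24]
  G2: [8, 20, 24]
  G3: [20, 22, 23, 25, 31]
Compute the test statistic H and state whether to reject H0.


Step 1: Combine all N = 12 observations and assign midranks.
sorted (value, group, rank): (8,G2,1), (11,G1,2), (12,G1,3), (15,G1,4), (20,G2,5.5), (20,G3,5.5), (22,G3,7), (23,G3,8), (24,G1,9.5), (24,G2,9.5), (25,G3,11), (31,G3,12)
Step 2: Sum ranks within each group.
R_1 = 18.5 (n_1 = 4)
R_2 = 16 (n_2 = 3)
R_3 = 43.5 (n_3 = 5)
Step 3: H = 12/(N(N+1)) * sum(R_i^2/n_i) - 3(N+1)
     = 12/(12*13) * (18.5^2/4 + 16^2/3 + 43.5^2/5) - 3*13
     = 0.076923 * 549.346 - 39
     = 3.257372.
Step 4: Ties present; correction factor C = 1 - 12/(12^3 - 12) = 0.993007. Corrected H = 3.257372 / 0.993007 = 3.280311.
Step 5: Under H0, H ~ chi^2(2); p-value = 0.193950.
Step 6: alpha = 0.05. fail to reject H0.

H = 3.2803, df = 2, p = 0.193950, fail to reject H0.


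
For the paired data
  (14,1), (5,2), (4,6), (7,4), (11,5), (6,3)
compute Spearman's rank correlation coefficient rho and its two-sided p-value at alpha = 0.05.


Step 1: Rank x and y separately (midranks; no ties here).
rank(x): 14->6, 5->2, 4->1, 7->4, 11->5, 6->3
rank(y): 1->1, 2->2, 6->6, 4->4, 5->5, 3->3
Step 2: d_i = R_x(i) - R_y(i); compute d_i^2.
  (6-1)^2=25, (2-2)^2=0, (1-6)^2=25, (4-4)^2=0, (5-5)^2=0, (3-3)^2=0
sum(d^2) = 50.
Step 3: rho = 1 - 6*50 / (6*(6^2 - 1)) = 1 - 300/210 = -0.428571.
Step 4: Under H0, t = rho * sqrt((n-2)/(1-rho^2)) = -0.9487 ~ t(4).
Step 5: Two-sided p-value from the t-distribution with 4 df = 0.396501.
Step 6: alpha = 0.05. fail to reject H0.

rho = -0.4286, p = 0.396501, fail to reject H0 at alpha = 0.05.


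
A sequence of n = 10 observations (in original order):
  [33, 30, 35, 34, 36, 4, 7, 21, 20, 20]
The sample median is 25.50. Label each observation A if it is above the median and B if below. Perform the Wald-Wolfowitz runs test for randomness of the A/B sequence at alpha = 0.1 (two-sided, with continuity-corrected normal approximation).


Step 1: Compute median = 25.50; label A = above, B = below.
Labels in order: AAAAABBBBB  (n_A = 5, n_B = 5)
Step 2: Count runs R = 2.
Step 3: Under H0 (random ordering), E[R] = 2*n_A*n_B/(n_A+n_B) + 1 = 2*5*5/10 + 1 = 6.0000.
        Var[R] = 2*n_A*n_B*(2*n_A*n_B - n_A - n_B) / ((n_A+n_B)^2 * (n_A+n_B-1)) = 2000/900 = 2.2222.
        SD[R] = 1.4907.
Step 4: Continuity-corrected z = (R + 0.5 - E[R]) / SD[R] = (2 + 0.5 - 6.0000) / 1.4907 = -2.3479.
Step 5: Two-sided p-value via normal approximation = 2*(1 - Phi(|z|)) = 0.018881.
Step 6: alpha = 0.1. reject H0.

R = 2, z = -2.3479, p = 0.018881, reject H0.


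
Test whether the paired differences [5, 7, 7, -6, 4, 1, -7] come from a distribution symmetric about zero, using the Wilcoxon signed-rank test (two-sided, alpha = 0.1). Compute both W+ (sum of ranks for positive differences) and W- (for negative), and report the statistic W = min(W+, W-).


Step 1: Drop any zero differences (none here) and take |d_i|.
|d| = [5, 7, 7, 6, 4, 1, 7]
Step 2: Midrank |d_i| (ties get averaged ranks).
ranks: |5|->3, |7|->6, |7|->6, |6|->4, |4|->2, |1|->1, |7|->6
Step 3: Attach original signs; sum ranks with positive sign and with negative sign.
W+ = 3 + 6 + 6 + 2 + 1 = 18
W- = 4 + 6 = 10
(Check: W+ + W- = 28 should equal n(n+1)/2 = 28.)
Step 4: Test statistic W = min(W+, W-) = 10.
Step 5: Ties in |d|, so use the tie-corrected normal approximation.
        E[W] = n(n+1)/4 = 7*8/4 = 14.
        Tie groups: |d|=7 (t=3); sum(t^3 - t) = 24.
        Var[W] = n(n+1)(2n+1)/24 - sum(t^3-t)/48 = 840/24 - 24/48 = 34.5.
        z = (W - E[W]) / sqrt(Var[W]) = (10 - 14) / 5.8737 = -0.6810.
        Two-sided p = 2*Phi(z) = 0.495868.
Step 6: alpha = 0.1. fail to reject H0.

W+ = 18, W- = 10, W = min = 10, p = 0.495868, fail to reject H0.


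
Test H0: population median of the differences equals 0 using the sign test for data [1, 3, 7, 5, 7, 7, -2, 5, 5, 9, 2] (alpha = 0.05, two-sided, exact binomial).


Step 1: Discard zero differences. Original n = 11; n_eff = number of nonzero differences = 11.
Nonzero differences (with sign): +1, +3, +7, +5, +7, +7, -2, +5, +5, +9, +2
Step 2: Count signs: positive = 10, negative = 1.
Step 3: Under H0: P(positive) = 0.5, so the number of positives S ~ Bin(11, 0.5).
Step 4: Two-sided exact p-value = sum of Bin(11,0.5) probabilities at or below the observed probability = 0.011719.
Step 5: alpha = 0.05. reject H0.

n_eff = 11, pos = 10, neg = 1, p = 0.011719, reject H0.


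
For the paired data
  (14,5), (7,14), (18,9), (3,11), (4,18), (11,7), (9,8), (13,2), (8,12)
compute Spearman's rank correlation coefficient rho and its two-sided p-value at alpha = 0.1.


Step 1: Rank x and y separately (midranks; no ties here).
rank(x): 14->8, 7->3, 18->9, 3->1, 4->2, 11->6, 9->5, 13->7, 8->4
rank(y): 5->2, 14->8, 9->5, 11->6, 18->9, 7->3, 8->4, 2->1, 12->7
Step 2: d_i = R_x(i) - R_y(i); compute d_i^2.
  (8-2)^2=36, (3-8)^2=25, (9-5)^2=16, (1-6)^2=25, (2-9)^2=49, (6-3)^2=9, (5-4)^2=1, (7-1)^2=36, (4-7)^2=9
sum(d^2) = 206.
Step 3: rho = 1 - 6*206 / (9*(9^2 - 1)) = 1 - 1236/720 = -0.716667.
Step 4: Under H0, t = rho * sqrt((n-2)/(1-rho^2)) = -2.7188 ~ t(7).
Step 5: Two-sided p-value from the t-distribution with 7 df = 0.029818.
Step 6: alpha = 0.1. reject H0.

rho = -0.7167, p = 0.029818, reject H0 at alpha = 0.1.


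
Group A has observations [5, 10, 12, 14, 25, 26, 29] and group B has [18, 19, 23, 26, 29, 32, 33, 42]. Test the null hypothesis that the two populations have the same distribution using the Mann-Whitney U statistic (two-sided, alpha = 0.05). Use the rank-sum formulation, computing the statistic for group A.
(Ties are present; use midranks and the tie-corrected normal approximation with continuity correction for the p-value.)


Step 1: Combine and sort all 15 observations; assign midranks.
sorted (value, group): (5,X), (10,X), (12,X), (14,X), (18,Y), (19,Y), (23,Y), (25,X), (26,X), (26,Y), (29,X), (29,Y), (32,Y), (33,Y), (42,Y)
ranks: 5->1, 10->2, 12->3, 14->4, 18->5, 19->6, 23->7, 25->8, 26->9.5, 26->9.5, 29->11.5, 29->11.5, 32->13, 33->14, 42->15
Step 2: Rank sum for X: R1 = 1 + 2 + 3 + 4 + 8 + 9.5 + 11.5 = 39.
Step 3: U_X = R1 - n1(n1+1)/2 = 39 - 7*8/2 = 39 - 28 = 11.
       U_Y = n1*n2 - U_X = 56 - 11 = 45.
Step 4: Ties are present, so use the tie-corrected normal approximation (with continuity correction) for the p-value.
Step 5: p-value = 0.055758; compare to alpha = 0.05. fail to reject H0.

U_X = 11, p = 0.055758, fail to reject H0 at alpha = 0.05.


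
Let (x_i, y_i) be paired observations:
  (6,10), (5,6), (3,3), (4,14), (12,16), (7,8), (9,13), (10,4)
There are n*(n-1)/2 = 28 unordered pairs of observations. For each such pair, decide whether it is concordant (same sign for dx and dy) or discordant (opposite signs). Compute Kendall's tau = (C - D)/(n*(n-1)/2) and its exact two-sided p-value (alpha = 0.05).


Step 1: Enumerate the 28 unordered pairs (i,j) with i<j and classify each by sign(x_j-x_i) * sign(y_j-y_i).
  (1,2):dx=-1,dy=-4->C; (1,3):dx=-3,dy=-7->C; (1,4):dx=-2,dy=+4->D; (1,5):dx=+6,dy=+6->C
  (1,6):dx=+1,dy=-2->D; (1,7):dx=+3,dy=+3->C; (1,8):dx=+4,dy=-6->D; (2,3):dx=-2,dy=-3->C
  (2,4):dx=-1,dy=+8->D; (2,5):dx=+7,dy=+10->C; (2,6):dx=+2,dy=+2->C; (2,7):dx=+4,dy=+7->C
  (2,8):dx=+5,dy=-2->D; (3,4):dx=+1,dy=+11->C; (3,5):dx=+9,dy=+13->C; (3,6):dx=+4,dy=+5->C
  (3,7):dx=+6,dy=+10->C; (3,8):dx=+7,dy=+1->C; (4,5):dx=+8,dy=+2->C; (4,6):dx=+3,dy=-6->D
  (4,7):dx=+5,dy=-1->D; (4,8):dx=+6,dy=-10->D; (5,6):dx=-5,dy=-8->C; (5,7):dx=-3,dy=-3->C
  (5,8):dx=-2,dy=-12->C; (6,7):dx=+2,dy=+5->C; (6,8):dx=+3,dy=-4->D; (7,8):dx=+1,dy=-9->D
Step 2: C = 18, D = 10, total pairs = 28.
Step 3: tau = (C - D)/(n(n-1)/2) = (18 - 10)/28 = 0.285714.
Step 4: Exact two-sided p-value (enumerate n! = 40320 permutations of y under H0): p = 0.398760.
Step 5: alpha = 0.05. fail to reject H0.

tau_b = 0.2857 (C=18, D=10), p = 0.398760, fail to reject H0.
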